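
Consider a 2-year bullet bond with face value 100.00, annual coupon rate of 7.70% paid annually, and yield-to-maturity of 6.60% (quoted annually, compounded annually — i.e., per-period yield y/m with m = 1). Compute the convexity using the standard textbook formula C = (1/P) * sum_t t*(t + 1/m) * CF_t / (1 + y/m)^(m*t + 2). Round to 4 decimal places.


Answer: Convexity = 5.0308

Derivation:
Coupon per period c = face * coupon_rate / m = 7.700000
Periods per year m = 1; per-period yield y/m = 0.066000
Number of cashflows N = 2
Cashflows (t years, CF_t, discount factor 1/(1+y/m)^(m*t), PV):
  t = 1.0000: CF_t = 7.700000, DF = 0.938086, PV = 7.223265
  t = 2.0000: CF_t = 107.700000, DF = 0.880006, PV = 94.776637
Price P = sum_t PV_t = 101.999901
Convexity numerator sum_t t*(t + 1/m) * CF_t / (1+y/m)^(m*t + 2):
  t = 1.0000: term = 12.713031
  t = 2.0000: term = 500.424006
Convexity = (1/P) * sum = 513.137037 / 101.999901 = 5.030760


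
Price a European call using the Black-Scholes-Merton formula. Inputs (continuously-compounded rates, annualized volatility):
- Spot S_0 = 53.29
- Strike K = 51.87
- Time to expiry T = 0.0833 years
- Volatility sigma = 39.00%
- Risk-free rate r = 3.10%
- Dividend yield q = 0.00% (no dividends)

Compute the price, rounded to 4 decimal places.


Answer: Price = 3.2146

Derivation:
d1 = (ln(S/K) + (r - q + 0.5*sigma^2) * T) / (sigma * sqrt(T)) = 0.31916420
d2 = d1 - sigma * sqrt(T) = 0.20660342
exp(-rT) = 0.99742103; exp(-qT) = 1.00000000
C = S_0 * exp(-qT) * N(d1) - K * exp(-rT) * N(d2)
N(d1) = 0.62519900; N(d2) = 0.58184021
C = 53.2900 * 1.00000000 * 0.62519900 - 51.8700 * 0.99742103 * 0.58184021 = 3.2146


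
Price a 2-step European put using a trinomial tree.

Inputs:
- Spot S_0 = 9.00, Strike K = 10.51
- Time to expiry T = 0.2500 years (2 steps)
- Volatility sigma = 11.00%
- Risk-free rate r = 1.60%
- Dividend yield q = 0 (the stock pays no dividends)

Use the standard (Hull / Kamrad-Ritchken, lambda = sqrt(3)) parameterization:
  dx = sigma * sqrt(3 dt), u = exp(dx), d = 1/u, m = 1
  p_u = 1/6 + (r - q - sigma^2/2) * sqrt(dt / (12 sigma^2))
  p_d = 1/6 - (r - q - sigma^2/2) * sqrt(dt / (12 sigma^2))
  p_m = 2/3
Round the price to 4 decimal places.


Answer: Price = V(0,0) = 1.4681

Derivation:
dt = T/N = 0.125000; dx = sigma*sqrt(3*dt) = 0.067361
u = exp(dx) = 1.069682; d = 1/u = 0.934858
p_u = 0.175899, p_m = 0.666667, p_d = 0.157435
Discount per step: exp(-r*dt) = 0.998002
Stock lattice S(k, j) with j the centered position index:
  k=0: S(0,+0) = 9.0000
  k=1: S(1,-1) = 8.4137; S(1,+0) = 9.0000; S(1,+1) = 9.6271
  k=2: S(2,-2) = 7.8656; S(2,-1) = 8.4137; S(2,+0) = 9.0000; S(2,+1) = 9.6271; S(2,+2) = 10.2980
Terminal payoffs V(N, j) = max(K - S_T, 0):
  V(2,-2) = 2.644370; V(2,-1) = 2.096281; V(2,+0) = 1.510000; V(2,+1) = 0.882866; V(2,+2) = 0.212033
Backward induction: V(k, j) = exp(-r*dt) * [p_u * V(k+1, j+1) + p_m * V(k+1, j) + p_d * V(k+1, j-1)]
  V(1,-1) = exp(-r*dt) * [p_u*1.510000 + p_m*2.096281 + p_d*2.644370] = 2.075288
  V(1,+0) = exp(-r*dt) * [p_u*0.882866 + p_m*1.510000 + p_d*2.096281] = 1.489008
  V(1,+1) = exp(-r*dt) * [p_u*0.212033 + p_m*0.882866 + p_d*1.510000] = 0.861875
  V(0,+0) = exp(-r*dt) * [p_u*0.861875 + p_m*1.489008 + p_d*2.075288] = 1.468058


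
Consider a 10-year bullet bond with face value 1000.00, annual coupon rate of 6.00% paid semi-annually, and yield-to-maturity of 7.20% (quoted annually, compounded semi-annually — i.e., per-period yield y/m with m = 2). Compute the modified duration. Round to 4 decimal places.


Coupon per period c = face * coupon_rate / m = 30.000000
Periods per year m = 2; per-period yield y/m = 0.036000
Number of cashflows N = 20
Cashflows (t years, CF_t, discount factor 1/(1+y/m)^(m*t), PV):
  t = 0.5000: CF_t = 30.000000, DF = 0.965251, PV = 28.957529
  t = 1.0000: CF_t = 30.000000, DF = 0.931709, PV = 27.951283
  t = 1.5000: CF_t = 30.000000, DF = 0.899333, PV = 26.980003
  t = 2.0000: CF_t = 30.000000, DF = 0.868082, PV = 26.042474
  t = 2.5000: CF_t = 30.000000, DF = 0.837917, PV = 25.137523
  t = 3.0000: CF_t = 30.000000, DF = 0.808801, PV = 24.264018
  t = 3.5000: CF_t = 30.000000, DF = 0.780696, PV = 23.420867
  t = 4.0000: CF_t = 30.000000, DF = 0.753567, PV = 22.607014
  t = 4.5000: CF_t = 30.000000, DF = 0.727381, PV = 21.821442
  t = 5.0000: CF_t = 30.000000, DF = 0.702106, PV = 21.063168
  t = 5.5000: CF_t = 30.000000, DF = 0.677708, PV = 20.331244
  t = 6.0000: CF_t = 30.000000, DF = 0.654158, PV = 19.624753
  t = 6.5000: CF_t = 30.000000, DF = 0.631427, PV = 18.942811
  t = 7.0000: CF_t = 30.000000, DF = 0.609486, PV = 18.284567
  t = 7.5000: CF_t = 30.000000, DF = 0.588307, PV = 17.649196
  t = 8.0000: CF_t = 30.000000, DF = 0.567863, PV = 17.035903
  t = 8.5000: CF_t = 30.000000, DF = 0.548131, PV = 16.443922
  t = 9.0000: CF_t = 30.000000, DF = 0.529084, PV = 15.872512
  t = 9.5000: CF_t = 30.000000, DF = 0.510699, PV = 15.320957
  t = 10.0000: CF_t = 1030.000000, DF = 0.492952, PV = 507.740863
Price P = sum_t PV_t = 915.492049
First compute Macaulay numerator sum_t t * PV_t:
  t * PV_t at t = 0.5000: 14.478764
  t * PV_t at t = 1.0000: 27.951283
  t * PV_t at t = 1.5000: 40.470004
  t * PV_t at t = 2.0000: 52.084947
  t * PV_t at t = 2.5000: 62.843807
  t * PV_t at t = 3.0000: 72.792054
  t * PV_t at t = 3.5000: 81.973034
  t * PV_t at t = 4.0000: 90.428058
  t * PV_t at t = 4.5000: 98.196491
  t * PV_t at t = 5.0000: 105.315842
  t * PV_t at t = 5.5000: 111.821840
  t * PV_t at t = 6.0000: 117.748515
  t * PV_t at t = 6.5000: 123.128274
  t * PV_t at t = 7.0000: 127.991969
  t * PV_t at t = 7.5000: 132.368969
  t * PV_t at t = 8.0000: 136.287227
  t * PV_t at t = 8.5000: 139.773339
  t * PV_t at t = 9.0000: 142.852606
  t * PV_t at t = 9.5000: 145.549094
  t * PV_t at t = 10.0000: 5077.408626
Macaulay duration D = 6901.464744 / 915.492049 = 7.538531
Modified duration = D / (1 + y/m) = 7.538531 / (1 + 0.036000) = 7.276574

Answer: Modified duration = 7.2766


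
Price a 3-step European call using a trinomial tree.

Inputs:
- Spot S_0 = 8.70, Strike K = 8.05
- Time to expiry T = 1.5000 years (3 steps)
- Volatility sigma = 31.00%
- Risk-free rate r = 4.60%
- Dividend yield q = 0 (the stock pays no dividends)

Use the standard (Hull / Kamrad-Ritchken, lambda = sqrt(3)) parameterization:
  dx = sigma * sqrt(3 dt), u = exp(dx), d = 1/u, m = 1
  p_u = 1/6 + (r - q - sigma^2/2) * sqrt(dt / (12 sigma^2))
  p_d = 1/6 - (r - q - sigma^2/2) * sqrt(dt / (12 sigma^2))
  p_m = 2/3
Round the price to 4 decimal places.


dt = T/N = 0.500000; dx = sigma*sqrt(3*dt) = 0.379671
u = exp(dx) = 1.461803; d = 1/u = 0.684086
p_u = 0.165317, p_m = 0.666667, p_d = 0.168017
Discount per step: exp(-r*dt) = 0.977262
Stock lattice S(k, j) with j the centered position index:
  k=0: S(0,+0) = 8.7000
  k=1: S(1,-1) = 5.9516; S(1,+0) = 8.7000; S(1,+1) = 12.7177
  k=2: S(2,-2) = 4.0714; S(2,-1) = 5.9516; S(2,+0) = 8.7000; S(2,+1) = 12.7177; S(2,+2) = 18.5908
  k=3: S(3,-3) = 2.7852; S(3,-2) = 4.0714; S(3,-1) = 5.9516; S(3,+0) = 8.7000; S(3,+1) = 12.7177; S(3,+2) = 18.5908; S(3,+3) = 27.1760
Terminal payoffs V(N, j) = max(S_T - K, 0):
  V(3,-3) = 0.000000; V(3,-2) = 0.000000; V(3,-1) = 0.000000; V(3,+0) = 0.650000; V(3,+1) = 4.667690; V(3,+2) = 10.540763; V(3,+3) = 19.126041
Backward induction: V(k, j) = exp(-r*dt) * [p_u * V(k+1, j+1) + p_m * V(k+1, j) + p_d * V(k+1, j-1)]
  V(2,-2) = exp(-r*dt) * [p_u*0.000000 + p_m*0.000000 + p_d*0.000000] = 0.000000
  V(2,-1) = exp(-r*dt) * [p_u*0.650000 + p_m*0.000000 + p_d*0.000000] = 0.105013
  V(2,+0) = exp(-r*dt) * [p_u*4.667690 + p_m*0.650000 + p_d*0.000000] = 1.177583
  V(2,+1) = exp(-r*dt) * [p_u*10.540763 + p_m*4.667690 + p_d*0.650000] = 4.850710
  V(2,+2) = exp(-r*dt) * [p_u*19.126041 + p_m*10.540763 + p_d*4.667690] = 10.723775
  V(1,-1) = exp(-r*dt) * [p_u*1.177583 + p_m*0.105013 + p_d*0.000000] = 0.258664
  V(1,+0) = exp(-r*dt) * [p_u*4.850710 + p_m*1.177583 + p_d*0.105013] = 1.568118
  V(1,+1) = exp(-r*dt) * [p_u*10.723775 + p_m*4.850710 + p_d*1.177583] = 5.086144
  V(0,+0) = exp(-r*dt) * [p_u*5.086144 + p_m*1.568118 + p_d*0.258664] = 1.885821

Answer: Price = V(0,0) = 1.8858


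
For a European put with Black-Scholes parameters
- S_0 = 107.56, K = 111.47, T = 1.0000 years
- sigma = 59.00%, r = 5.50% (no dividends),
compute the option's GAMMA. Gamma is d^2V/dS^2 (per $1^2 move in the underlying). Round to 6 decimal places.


Answer: Gamma = 0.005958

Derivation:
d1 = 0.3277005678; d2 = -0.2622994322
phi(d1) = 0.3780864657; exp(-qT) = 1.0000000000; exp(-rT) = 0.9464851480
Gamma = exp(-qT) * phi(d1) / (S * sigma * sqrt(T)) = 1.0000000000 * 0.3780864657 / (107.5600 * 0.5900 * 1.0000000000) = 0.005958


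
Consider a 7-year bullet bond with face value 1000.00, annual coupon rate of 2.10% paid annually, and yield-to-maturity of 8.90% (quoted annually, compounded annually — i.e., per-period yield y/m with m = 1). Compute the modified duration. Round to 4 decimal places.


Coupon per period c = face * coupon_rate / m = 21.000000
Periods per year m = 1; per-period yield y/m = 0.089000
Number of cashflows N = 7
Cashflows (t years, CF_t, discount factor 1/(1+y/m)^(m*t), PV):
  t = 1.0000: CF_t = 21.000000, DF = 0.918274, PV = 19.283747
  t = 2.0000: CF_t = 21.000000, DF = 0.843226, PV = 17.707756
  t = 3.0000: CF_t = 21.000000, DF = 0.774313, PV = 16.260566
  t = 4.0000: CF_t = 21.000000, DF = 0.711031, PV = 14.931649
  t = 5.0000: CF_t = 21.000000, DF = 0.652921, PV = 13.711340
  t = 6.0000: CF_t = 21.000000, DF = 0.599560, PV = 12.590762
  t = 7.0000: CF_t = 1021.000000, DF = 0.550560, PV = 562.122001
Price P = sum_t PV_t = 656.607821
First compute Macaulay numerator sum_t t * PV_t:
  t * PV_t at t = 1.0000: 19.283747
  t * PV_t at t = 2.0000: 35.415513
  t * PV_t at t = 3.0000: 48.781698
  t * PV_t at t = 4.0000: 59.726596
  t * PV_t at t = 5.0000: 68.556699
  t * PV_t at t = 6.0000: 75.544572
  t * PV_t at t = 7.0000: 3934.854009
Macaulay duration D = 4242.162834 / 656.607821 = 6.460725
Modified duration = D / (1 + y/m) = 6.460725 / (1 + 0.089000) = 5.932714

Answer: Modified duration = 5.9327


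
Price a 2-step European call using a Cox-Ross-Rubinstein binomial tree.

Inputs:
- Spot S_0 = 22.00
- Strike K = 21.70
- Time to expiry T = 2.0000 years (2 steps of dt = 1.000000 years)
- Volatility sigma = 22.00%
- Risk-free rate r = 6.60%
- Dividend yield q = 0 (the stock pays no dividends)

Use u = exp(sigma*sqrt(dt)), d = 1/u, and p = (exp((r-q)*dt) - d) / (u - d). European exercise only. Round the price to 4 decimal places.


dt = T/N = 1.000000
u = exp(sigma*sqrt(dt)) = 1.246077; d = 1/u = 0.802519
p = (exp((r-q)*dt) - d) / (u - d) = 0.599038
Discount per step: exp(-r*dt) = 0.936131
Stock lattice S(k, i) with i counting down-moves:
  k=0: S(0,0) = 22.0000
  k=1: S(1,0) = 27.4137; S(1,1) = 17.6554
  k=2: S(2,0) = 34.1596; S(2,1) = 22.0000; S(2,2) = 14.1688
Terminal payoffs V(N, i) = max(S_T - K, 0):
  V(2,0) = 12.459559; V(2,1) = 0.300000; V(2,2) = 0.000000
Backward induction: V(k, i) = exp(-r*dt) * [p * V(k+1, i) + (1-p) * V(k+1, i+1)].
  V(1,0) = exp(-r*dt) * [p*12.459559 + (1-p)*0.300000] = 7.099648
  V(1,1) = exp(-r*dt) * [p*0.300000 + (1-p)*0.000000] = 0.168233
  V(0,0) = exp(-r*dt) * [p*7.099648 + (1-p)*0.168233] = 4.044471

Answer: Price = V(0,0) = 4.0445


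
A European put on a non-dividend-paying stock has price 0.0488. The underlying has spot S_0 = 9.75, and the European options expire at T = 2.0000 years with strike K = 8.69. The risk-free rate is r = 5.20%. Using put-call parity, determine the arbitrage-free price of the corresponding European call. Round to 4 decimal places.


Put-call parity: C - P = S_0 * exp(-qT) - K * exp(-rT).
S_0 * exp(-qT) = 9.7500 * 1.00000000 = 9.75000000
K * exp(-rT) = 8.6900 * 0.90122530 = 7.83164783
C = P + S*exp(-qT) - K*exp(-rT)
C = 0.0488 + 9.75000000 - 7.83164783 = 1.9672

Answer: Call price = 1.9672


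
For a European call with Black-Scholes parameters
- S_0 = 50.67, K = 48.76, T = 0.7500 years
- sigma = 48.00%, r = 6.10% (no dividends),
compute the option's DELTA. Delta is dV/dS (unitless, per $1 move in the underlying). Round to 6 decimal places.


Answer: Delta = 0.659220

Derivation:
d1 = 0.4103365842; d2 = -0.0053556097
phi(d1) = 0.3667310295; exp(-qT) = 1.0000000000; exp(-rT) = 0.9552807525
N(d1) = 0.6592204706
Delta = exp(-qT) * N(d1) = 1.0000000000 * 0.6592204706 = 0.659220


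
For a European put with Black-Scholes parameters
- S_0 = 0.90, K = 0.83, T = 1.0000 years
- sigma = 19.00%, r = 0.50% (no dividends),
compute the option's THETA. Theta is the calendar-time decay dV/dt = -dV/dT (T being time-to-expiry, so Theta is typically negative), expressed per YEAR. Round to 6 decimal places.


d1 = 0.5474687502; d2 = 0.3574687502
phi(d1) = 0.3434205294; exp(-qT) = 1.0000000000; exp(-rT) = 0.9950124792
Theta = -S*exp(-qT)*phi(d1)*sigma/(2*sqrt(T)) + r*K*exp(-rT)*N(-d2) - q*S*exp(-qT)*N(-d1)
N(-d1) = 0.2920283670; N(-d2) = 0.3603704583; sqrt(T) = 1.0000000000
Term 1 = -0.9000 * 1.0000000000 * 0.3434205294 * 0.1900 / (2 * 1.0000000000) = -0.0293624553
Term 2 = 0.0050 * 0.8300 * 0.9950124792 * 0.3603704583 = 0.0014880784
Term 3 = 0 (no dividend yield, q = 0)
Theta = -0.0293624553 + (0.0014880784) + (0.0000000000) = -0.027874

Answer: Theta = -0.027874


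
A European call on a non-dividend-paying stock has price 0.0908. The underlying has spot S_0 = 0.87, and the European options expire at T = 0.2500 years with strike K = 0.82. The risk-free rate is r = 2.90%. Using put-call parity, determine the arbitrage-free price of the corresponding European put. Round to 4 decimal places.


Put-call parity: C - P = S_0 * exp(-qT) - K * exp(-rT).
S_0 * exp(-qT) = 0.8700 * 1.00000000 = 0.87000000
K * exp(-rT) = 0.8200 * 0.99277622 = 0.81407650
P = C - S*exp(-qT) + K*exp(-rT)
P = 0.0908 - 0.87000000 + 0.81407650 = 0.0349

Answer: Put price = 0.0349


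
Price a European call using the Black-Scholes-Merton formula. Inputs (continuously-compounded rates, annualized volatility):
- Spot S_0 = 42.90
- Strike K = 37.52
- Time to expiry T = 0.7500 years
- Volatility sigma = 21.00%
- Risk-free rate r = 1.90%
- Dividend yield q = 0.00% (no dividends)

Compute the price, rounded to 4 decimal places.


Answer: Price = 6.7566

Derivation:
d1 = (ln(S/K) + (r - q + 0.5*sigma^2) * T) / (sigma * sqrt(T)) = 0.90608362
d2 = d1 - sigma * sqrt(T) = 0.72421829
exp(-rT) = 0.98585105; exp(-qT) = 1.00000000
C = S_0 * exp(-qT) * N(d1) - K * exp(-rT) * N(d2)
N(d1) = 0.81755420; N(d2) = 0.76553413
C = 42.9000 * 1.00000000 * 0.81755420 - 37.5200 * 0.98585105 * 0.76553413 = 6.7566


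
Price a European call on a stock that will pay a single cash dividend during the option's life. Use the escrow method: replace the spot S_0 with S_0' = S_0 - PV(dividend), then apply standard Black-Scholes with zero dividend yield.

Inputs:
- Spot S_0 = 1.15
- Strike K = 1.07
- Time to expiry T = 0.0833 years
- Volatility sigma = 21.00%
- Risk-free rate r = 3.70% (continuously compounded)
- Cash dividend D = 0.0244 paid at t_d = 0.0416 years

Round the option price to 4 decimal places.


Answer: Price = 0.0658

Derivation:
PV(D) = D * exp(-r * t_d) = 0.0244 * 0.99846198 = 0.02436247
S_0' = S_0 - PV(D) = 1.1500 - 0.02436247 = 1.12563753
d1 = (ln(S_0'/K) + (r + sigma^2/2)*T) / (sigma*sqrt(T)) = 0.91750704
d2 = d1 - sigma*sqrt(T) = 0.85689738
exp(-rT) = 0.99692264
N(d1) = 0.82056150; N(d2) = 0.80424920
C = S_0' * N(d1) - K * exp(-rT) * N(d2) = 1.12563753 * 0.82056150 - 1.0700 * 0.99692264 * 0.80424920 = 0.0658


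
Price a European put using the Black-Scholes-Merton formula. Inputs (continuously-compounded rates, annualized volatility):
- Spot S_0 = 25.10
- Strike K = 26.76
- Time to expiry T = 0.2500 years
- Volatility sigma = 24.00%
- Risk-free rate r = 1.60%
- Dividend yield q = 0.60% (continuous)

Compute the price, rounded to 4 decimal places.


d1 = (ln(S/K) + (r - q + 0.5*sigma^2) * T) / (sigma * sqrt(T)) = -0.45283658
d2 = d1 - sigma * sqrt(T) = -0.57283658
exp(-rT) = 0.99600799; exp(-qT) = 0.99850112
P = K * exp(-rT) * N(-d2) - S_0 * exp(-qT) * N(-d1)
N(-d1) = 0.67466679; N(-d2) = 0.71662232
P = 26.7600 * 0.99600799 * 0.71662232 - 25.1000 * 0.99850112 * 0.67466679 = 2.1915

Answer: Price = 2.1915


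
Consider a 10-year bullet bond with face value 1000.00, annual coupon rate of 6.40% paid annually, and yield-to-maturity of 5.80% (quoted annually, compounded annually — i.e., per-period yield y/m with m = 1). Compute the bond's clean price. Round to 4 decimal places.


Coupon per period c = face * coupon_rate / m = 64.000000
Periods per year m = 1; per-period yield y/m = 0.058000
Number of cashflows N = 10
Cashflows (t years, CF_t, discount factor 1/(1+y/m)^(m*t), PV):
  t = 1.0000: CF_t = 64.000000, DF = 0.945180, PV = 60.491493
  t = 2.0000: CF_t = 64.000000, DF = 0.893364, PV = 57.175325
  t = 3.0000: CF_t = 64.000000, DF = 0.844390, PV = 54.040949
  t = 4.0000: CF_t = 64.000000, DF = 0.798100, PV = 51.078402
  t = 5.0000: CF_t = 64.000000, DF = 0.754348, PV = 48.278263
  t = 6.0000: CF_t = 64.000000, DF = 0.712994, PV = 45.631628
  t = 7.0000: CF_t = 64.000000, DF = 0.673908, PV = 43.130084
  t = 8.0000: CF_t = 64.000000, DF = 0.636964, PV = 40.765674
  t = 9.0000: CF_t = 64.000000, DF = 0.602045, PV = 38.530883
  t = 10.0000: CF_t = 1064.000000, DF = 0.569041, PV = 605.459295
Price P = sum_t PV_t = 1044.581997

Answer: Price = 1044.5820


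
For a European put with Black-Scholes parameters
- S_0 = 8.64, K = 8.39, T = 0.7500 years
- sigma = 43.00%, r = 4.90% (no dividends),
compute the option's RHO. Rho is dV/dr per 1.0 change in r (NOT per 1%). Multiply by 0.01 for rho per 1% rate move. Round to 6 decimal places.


Answer: Rho = -3.053682

Derivation:
d1 = 0.3637294943; d2 = -0.0086614293
phi(d1) = 0.3734063263; exp(-qT) = 1.0000000000; exp(-rT) = 0.9639170845
N(-d2) = 0.5034553672
Rho = -K*T*exp(-rT)*N(-d2) = -8.3900 * 0.7500 * 0.9639170845 * 0.5034553672 = -3.053682


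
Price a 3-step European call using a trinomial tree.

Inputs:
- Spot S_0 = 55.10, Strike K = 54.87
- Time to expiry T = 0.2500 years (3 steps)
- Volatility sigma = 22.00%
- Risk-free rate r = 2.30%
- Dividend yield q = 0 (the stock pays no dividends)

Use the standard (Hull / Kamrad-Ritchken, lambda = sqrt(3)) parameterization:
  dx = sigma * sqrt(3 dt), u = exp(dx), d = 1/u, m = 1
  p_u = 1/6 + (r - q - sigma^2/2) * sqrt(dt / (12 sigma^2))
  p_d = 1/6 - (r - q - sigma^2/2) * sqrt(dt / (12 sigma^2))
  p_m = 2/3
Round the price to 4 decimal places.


dt = T/N = 0.083333; dx = sigma*sqrt(3*dt) = 0.110000
u = exp(dx) = 1.116278; d = 1/u = 0.895834
p_u = 0.166212, p_m = 0.666667, p_d = 0.167121
Discount per step: exp(-r*dt) = 0.998085
Stock lattice S(k, j) with j the centered position index:
  k=0: S(0,+0) = 55.1000
  k=1: S(1,-1) = 49.3605; S(1,+0) = 55.1000; S(1,+1) = 61.5069
  k=2: S(2,-2) = 44.2188; S(2,-1) = 49.3605; S(2,+0) = 55.1000; S(2,+1) = 61.5069; S(2,+2) = 68.6588
  k=3: S(3,-3) = 39.6127; S(3,-2) = 44.2188; S(3,-1) = 49.3605; S(3,+0) = 55.1000; S(3,+1) = 61.5069; S(3,+2) = 68.6588; S(3,+3) = 76.6423
Terminal payoffs V(N, j) = max(S_T - K, 0):
  V(3,-3) = 0.000000; V(3,-2) = 0.000000; V(3,-1) = 0.000000; V(3,+0) = 0.230000; V(3,+1) = 6.636922; V(3,+2) = 13.788828; V(3,+3) = 21.772344
Backward induction: V(k, j) = exp(-r*dt) * [p_u * V(k+1, j+1) + p_m * V(k+1, j) + p_d * V(k+1, j-1)]
  V(2,-2) = exp(-r*dt) * [p_u*0.000000 + p_m*0.000000 + p_d*0.000000] = 0.000000
  V(2,-1) = exp(-r*dt) * [p_u*0.230000 + p_m*0.000000 + p_d*0.000000] = 0.038156
  V(2,+0) = exp(-r*dt) * [p_u*6.636922 + p_m*0.230000 + p_d*0.000000] = 1.254064
  V(2,+1) = exp(-r*dt) * [p_u*13.788828 + p_m*6.636922 + p_d*0.230000] = 6.741988
  V(2,+2) = exp(-r*dt) * [p_u*21.772344 + p_m*13.788828 + p_d*6.636922] = 13.893894
  V(1,-1) = exp(-r*dt) * [p_u*1.254064 + p_m*0.038156 + p_d*0.000000] = 0.233430
  V(1,+0) = exp(-r*dt) * [p_u*6.741988 + p_m*1.254064 + p_d*0.038156] = 1.959261
  V(1,+1) = exp(-r*dt) * [p_u*13.893894 + p_m*6.741988 + p_d*1.254064] = 7.000143
  V(0,+0) = exp(-r*dt) * [p_u*7.000143 + p_m*1.959261 + p_d*0.233430] = 2.503890

Answer: Price = V(0,0) = 2.5039


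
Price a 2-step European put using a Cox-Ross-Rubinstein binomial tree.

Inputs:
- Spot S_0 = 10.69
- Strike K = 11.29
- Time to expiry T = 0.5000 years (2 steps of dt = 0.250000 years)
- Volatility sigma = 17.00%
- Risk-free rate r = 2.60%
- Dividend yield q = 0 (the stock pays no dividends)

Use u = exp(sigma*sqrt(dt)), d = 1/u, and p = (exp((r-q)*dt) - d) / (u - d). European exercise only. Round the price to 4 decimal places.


dt = T/N = 0.250000
u = exp(sigma*sqrt(dt)) = 1.088717; d = 1/u = 0.918512
p = (exp((r-q)*dt) - d) / (u - d) = 0.517076
Discount per step: exp(-r*dt) = 0.993521
Stock lattice S(k, i) with i counting down-moves:
  k=0: S(0,0) = 10.6900
  k=1: S(1,0) = 11.6384; S(1,1) = 9.8189
  k=2: S(2,0) = 12.6709; S(2,1) = 10.6900; S(2,2) = 9.0188
Terminal payoffs V(N, i) = max(K - S_T, 0):
  V(2,0) = 0.000000; V(2,1) = 0.600000; V(2,2) = 2.271223
Backward induction: V(k, i) = exp(-r*dt) * [p * V(k+1, i) + (1-p) * V(k+1, i+1)].
  V(1,0) = exp(-r*dt) * [p*0.000000 + (1-p)*0.600000] = 0.287877
  V(1,1) = exp(-r*dt) * [p*0.600000 + (1-p)*2.271223] = 1.397957
  V(0,0) = exp(-r*dt) * [p*0.287877 + (1-p)*1.397957] = 0.818622

Answer: Price = V(0,0) = 0.8186


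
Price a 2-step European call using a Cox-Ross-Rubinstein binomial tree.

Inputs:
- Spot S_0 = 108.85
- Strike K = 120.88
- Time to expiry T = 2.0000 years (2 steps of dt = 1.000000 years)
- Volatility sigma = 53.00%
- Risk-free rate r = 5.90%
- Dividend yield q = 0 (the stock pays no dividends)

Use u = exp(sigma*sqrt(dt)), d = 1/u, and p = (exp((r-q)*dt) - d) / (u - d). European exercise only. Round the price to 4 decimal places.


Answer: Price = V(0,0) = 31.0659

Derivation:
dt = T/N = 1.000000
u = exp(sigma*sqrt(dt)) = 1.698932; d = 1/u = 0.588605
p = (exp((r-q)*dt) - d) / (u - d) = 0.425253
Discount per step: exp(-r*dt) = 0.942707
Stock lattice S(k, i) with i counting down-moves:
  k=0: S(0,0) = 108.8500
  k=1: S(1,0) = 184.9288; S(1,1) = 64.0697
  k=2: S(2,0) = 314.1815; S(2,1) = 108.8500; S(2,2) = 37.7117
Terminal payoffs V(N, i) = max(S_T - K, 0):
  V(2,0) = 193.301482; V(2,1) = 0.000000; V(2,2) = 0.000000
Backward induction: V(k, i) = exp(-r*dt) * [p * V(k+1, i) + (1-p) * V(k+1, i+1)].
  V(1,0) = exp(-r*dt) * [p*193.301482 + (1-p)*0.000000] = 77.492454
  V(1,1) = exp(-r*dt) * [p*0.000000 + (1-p)*0.000000] = 0.000000
  V(0,0) = exp(-r*dt) * [p*77.492454 + (1-p)*0.000000] = 31.065879


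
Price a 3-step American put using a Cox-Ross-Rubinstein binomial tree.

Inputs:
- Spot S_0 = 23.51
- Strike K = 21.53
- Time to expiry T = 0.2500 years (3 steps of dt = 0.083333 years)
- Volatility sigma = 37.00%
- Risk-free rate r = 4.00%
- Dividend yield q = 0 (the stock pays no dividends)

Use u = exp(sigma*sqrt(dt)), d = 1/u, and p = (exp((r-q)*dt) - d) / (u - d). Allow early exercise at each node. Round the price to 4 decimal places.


Answer: Price = V(0,0) = 0.7611

Derivation:
dt = T/N = 0.083333
u = exp(sigma*sqrt(dt)) = 1.112723; d = 1/u = 0.898697
p = (exp((r-q)*dt) - d) / (u - d) = 0.488923
Discount per step: exp(-r*dt) = 0.996672
Stock lattice S(k, i) with i counting down-moves:
  k=0: S(0,0) = 23.5100
  k=1: S(1,0) = 26.1601; S(1,1) = 21.1284
  k=2: S(2,0) = 29.1089; S(2,1) = 23.5100; S(2,2) = 18.9880
  k=3: S(3,0) = 32.3902; S(3,1) = 26.1601; S(3,2) = 21.1284; S(3,3) = 17.0644
Terminal payoffs V(N, i) = max(K - S_T, 0):
  V(3,0) = 0.000000; V(3,1) = 0.000000; V(3,2) = 0.401643; V(3,3) = 4.465565
Backward induction: V(k, i) = exp(-r*dt) * [p * V(k+1, i) + (1-p) * V(k+1, i+1)]; then take max(V_cont, immediate exercise) for American.
  V(2,0) = exp(-r*dt) * [p*0.000000 + (1-p)*0.000000] = 0.000000; exercise = 0.000000; V(2,0) = max -> 0.000000
  V(2,1) = exp(-r*dt) * [p*0.000000 + (1-p)*0.401643] = 0.204587; exercise = 0.000000; V(2,1) = max -> 0.204587
  V(2,2) = exp(-r*dt) * [p*0.401643 + (1-p)*4.465565] = 2.470371; exercise = 2.542018; V(2,2) = max -> 2.542018
  V(1,0) = exp(-r*dt) * [p*0.000000 + (1-p)*0.204587] = 0.104212; exercise = 0.000000; V(1,0) = max -> 0.104212
  V(1,1) = exp(-r*dt) * [p*0.204587 + (1-p)*2.542018] = 1.394537; exercise = 0.401643; V(1,1) = max -> 1.394537
  V(0,0) = exp(-r*dt) * [p*0.104212 + (1-p)*1.394537] = 0.761126; exercise = 0.000000; V(0,0) = max -> 0.761126


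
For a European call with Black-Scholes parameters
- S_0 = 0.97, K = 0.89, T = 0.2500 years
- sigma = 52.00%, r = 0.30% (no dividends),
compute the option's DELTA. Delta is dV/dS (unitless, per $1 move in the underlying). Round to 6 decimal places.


d1 = 0.4639408030; d2 = 0.2039408030
phi(d1) = 0.3582375133; exp(-qT) = 1.0000000000; exp(-rT) = 0.9992502812
N(d1) = 0.6786549209
Delta = exp(-qT) * N(d1) = 1.0000000000 * 0.6786549209 = 0.678655

Answer: Delta = 0.678655


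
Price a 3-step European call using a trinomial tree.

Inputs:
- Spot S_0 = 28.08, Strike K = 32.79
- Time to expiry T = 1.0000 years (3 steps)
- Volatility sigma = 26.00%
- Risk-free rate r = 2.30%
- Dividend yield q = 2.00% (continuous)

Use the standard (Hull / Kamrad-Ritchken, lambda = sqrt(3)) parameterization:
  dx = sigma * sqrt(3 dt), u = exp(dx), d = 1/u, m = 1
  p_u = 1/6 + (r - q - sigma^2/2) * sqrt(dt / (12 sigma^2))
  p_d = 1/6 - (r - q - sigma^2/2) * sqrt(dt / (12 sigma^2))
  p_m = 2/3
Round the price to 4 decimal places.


dt = T/N = 0.333333; dx = sigma*sqrt(3*dt) = 0.260000
u = exp(dx) = 1.296930; d = 1/u = 0.771052
p_u = 0.146923, p_m = 0.666667, p_d = 0.186410
Discount per step: exp(-r*dt) = 0.992363
Stock lattice S(k, j) with j the centered position index:
  k=0: S(0,+0) = 28.0800
  k=1: S(1,-1) = 21.6511; S(1,+0) = 28.0800; S(1,+1) = 36.4178
  k=2: S(2,-2) = 16.6941; S(2,-1) = 21.6511; S(2,+0) = 28.0800; S(2,+1) = 36.4178; S(2,+2) = 47.2313
  k=3: S(3,-3) = 12.8720; S(3,-2) = 16.6941; S(3,-1) = 21.6511; S(3,+0) = 28.0800; S(3,+1) = 36.4178; S(3,+2) = 47.2313; S(3,+3) = 61.2557
Terminal payoffs V(N, j) = max(S_T - K, 0):
  V(3,-3) = 0.000000; V(3,-2) = 0.000000; V(3,-1) = 0.000000; V(3,+0) = 0.000000; V(3,+1) = 3.627797; V(3,+2) = 14.441336; V(3,+3) = 28.465741
Backward induction: V(k, j) = exp(-r*dt) * [p_u * V(k+1, j+1) + p_m * V(k+1, j) + p_d * V(k+1, j-1)]
  V(2,-2) = exp(-r*dt) * [p_u*0.000000 + p_m*0.000000 + p_d*0.000000] = 0.000000
  V(2,-1) = exp(-r*dt) * [p_u*0.000000 + p_m*0.000000 + p_d*0.000000] = 0.000000
  V(2,+0) = exp(-r*dt) * [p_u*3.627797 + p_m*0.000000 + p_d*0.000000] = 0.528936
  V(2,+1) = exp(-r*dt) * [p_u*14.441336 + p_m*3.627797 + p_d*0.000000] = 4.505621
  V(2,+2) = exp(-r*dt) * [p_u*28.465741 + p_m*14.441336 + p_d*3.627797] = 14.375455
  V(1,-1) = exp(-r*dt) * [p_u*0.528936 + p_m*0.000000 + p_d*0.000000] = 0.077119
  V(1,+0) = exp(-r*dt) * [p_u*4.505621 + p_m*0.528936 + p_d*0.000000] = 1.006855
  V(1,+1) = exp(-r*dt) * [p_u*14.375455 + p_m*4.505621 + p_d*0.528936] = 5.174608
  V(0,+0) = exp(-r*dt) * [p_u*5.174608 + p_m*1.006855 + p_d*0.077119] = 1.434839

Answer: Price = V(0,0) = 1.4348


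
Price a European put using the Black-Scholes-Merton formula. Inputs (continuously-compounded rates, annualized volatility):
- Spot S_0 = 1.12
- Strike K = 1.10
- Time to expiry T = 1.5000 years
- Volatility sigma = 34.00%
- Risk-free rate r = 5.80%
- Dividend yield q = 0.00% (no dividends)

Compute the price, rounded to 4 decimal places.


d1 = (ln(S/K) + (r - q + 0.5*sigma^2) * T) / (sigma * sqrt(T)) = 0.46040442
d2 = d1 - sigma * sqrt(T) = 0.04399117
exp(-rT) = 0.91667710; exp(-qT) = 1.00000000
P = K * exp(-rT) * N(-d2) - S_0 * exp(-qT) * N(-d1)
N(-d1) = 0.32261298; N(-d2) = 0.48245572
P = 1.1000 * 0.91667710 * 0.48245572 - 1.1200 * 1.00000000 * 0.32261298 = 0.1252

Answer: Price = 0.1252


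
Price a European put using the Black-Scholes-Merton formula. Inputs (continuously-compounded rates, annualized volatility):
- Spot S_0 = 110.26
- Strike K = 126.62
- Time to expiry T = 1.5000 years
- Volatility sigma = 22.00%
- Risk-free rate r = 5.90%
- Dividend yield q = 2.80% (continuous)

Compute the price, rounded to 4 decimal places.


Answer: Price = 17.6393

Derivation:
d1 = (ln(S/K) + (r - q + 0.5*sigma^2) * T) / (sigma * sqrt(T)) = -0.20616265
d2 = d1 - sigma * sqrt(T) = -0.47560652
exp(-rT) = 0.91530311; exp(-qT) = 0.95886978
P = K * exp(-rT) * N(-d2) - S_0 * exp(-qT) * N(-d1)
N(-d1) = 0.58166807; N(-d2) = 0.68282263
P = 126.6200 * 0.91530311 * 0.68282263 - 110.2600 * 0.95886978 * 0.58166807 = 17.6393


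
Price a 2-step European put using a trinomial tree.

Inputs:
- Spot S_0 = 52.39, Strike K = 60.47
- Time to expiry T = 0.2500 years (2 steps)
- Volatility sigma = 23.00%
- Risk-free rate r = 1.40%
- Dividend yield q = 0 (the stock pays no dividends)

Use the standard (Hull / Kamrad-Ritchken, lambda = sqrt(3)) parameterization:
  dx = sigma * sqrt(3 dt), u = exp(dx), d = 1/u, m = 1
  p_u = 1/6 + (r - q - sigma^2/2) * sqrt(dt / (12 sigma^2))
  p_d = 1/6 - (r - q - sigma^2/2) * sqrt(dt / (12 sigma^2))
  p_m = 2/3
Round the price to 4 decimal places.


dt = T/N = 0.125000; dx = sigma*sqrt(3*dt) = 0.140846
u = exp(dx) = 1.151247; d = 1/u = 0.868623
p_u = 0.161142, p_m = 0.666667, p_d = 0.172191
Discount per step: exp(-r*dt) = 0.998252
Stock lattice S(k, j) with j the centered position index:
  k=0: S(0,+0) = 52.3900
  k=1: S(1,-1) = 45.5072; S(1,+0) = 52.3900; S(1,+1) = 60.3138
  k=2: S(2,-2) = 39.5286; S(2,-1) = 45.5072; S(2,+0) = 52.3900; S(2,+1) = 60.3138; S(2,+2) = 69.4361
Terminal payoffs V(N, j) = max(K - S_T, 0):
  V(2,-2) = 20.941402; V(2,-1) = 14.962822; V(2,+0) = 8.080000; V(2,+1) = 0.156172; V(2,+2) = 0.000000
Backward induction: V(k, j) = exp(-r*dt) * [p_u * V(k+1, j+1) + p_m * V(k+1, j) + p_d * V(k+1, j-1)]
  V(1,-1) = exp(-r*dt) * [p_u*8.080000 + p_m*14.962822 + p_d*20.941402] = 14.857147
  V(1,+0) = exp(-r*dt) * [p_u*0.156172 + p_m*8.080000 + p_d*14.962822] = 7.974333
  V(1,+1) = exp(-r*dt) * [p_u*0.000000 + p_m*0.156172 + p_d*8.080000] = 1.492806
  V(0,+0) = exp(-r*dt) * [p_u*1.492806 + p_m*7.974333 + p_d*14.857147] = 8.100859

Answer: Price = V(0,0) = 8.1009


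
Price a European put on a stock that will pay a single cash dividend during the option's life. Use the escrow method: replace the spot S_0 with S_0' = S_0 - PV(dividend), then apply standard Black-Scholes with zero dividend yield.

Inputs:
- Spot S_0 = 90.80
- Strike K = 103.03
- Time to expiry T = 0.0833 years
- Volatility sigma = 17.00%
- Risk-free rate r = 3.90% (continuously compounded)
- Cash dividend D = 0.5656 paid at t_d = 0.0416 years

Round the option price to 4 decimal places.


Answer: Price = 12.4667

Derivation:
PV(D) = D * exp(-r * t_d) = 0.5656 * 0.99837892 = 0.56468311
S_0' = S_0 - PV(D) = 90.8000 - 0.56468311 = 90.23531689
d1 = (ln(S_0'/K) + (r + sigma^2/2)*T) / (sigma*sqrt(T)) = -2.61178121
d2 = d1 - sigma*sqrt(T) = -2.66084617
exp(-rT) = 0.99675657
N(-d1) = 0.99549641; N(-d2) = 0.99610277
P = K * exp(-rT) * N(-d2) - S_0' * N(-d1) = 103.0300 * 0.99675657 * 0.99610277 - 90.23531689 * 0.99549641 = 12.4667


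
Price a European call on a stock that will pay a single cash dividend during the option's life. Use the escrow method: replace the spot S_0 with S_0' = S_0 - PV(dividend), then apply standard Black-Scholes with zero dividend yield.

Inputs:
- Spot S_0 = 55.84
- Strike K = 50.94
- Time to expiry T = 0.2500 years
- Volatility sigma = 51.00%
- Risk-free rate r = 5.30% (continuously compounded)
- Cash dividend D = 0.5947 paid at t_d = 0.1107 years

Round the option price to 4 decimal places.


Answer: Price = 8.2031

Derivation:
PV(D) = D * exp(-r * t_d) = 0.5947 * 0.99415008 = 0.59122105
S_0' = S_0 - PV(D) = 55.8400 - 0.59122105 = 55.24877895
d1 = (ln(S_0'/K) + (r + sigma^2/2)*T) / (sigma*sqrt(T)) = 0.49788341
d2 = d1 - sigma*sqrt(T) = 0.24288341
exp(-rT) = 0.98683739
N(d1) = 0.69071689; N(d2) = 0.59595214
C = S_0' * N(d1) - K * exp(-rT) * N(d2) = 55.24877895 * 0.69071689 - 50.9400 * 0.98683739 * 0.59595214 = 8.2031


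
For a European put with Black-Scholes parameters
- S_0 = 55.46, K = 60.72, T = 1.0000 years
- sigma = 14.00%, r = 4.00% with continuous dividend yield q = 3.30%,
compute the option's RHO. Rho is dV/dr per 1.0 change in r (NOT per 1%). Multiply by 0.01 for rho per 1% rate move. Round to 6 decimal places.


d1 = -0.5272220921; d2 = -0.6672220921
phi(d1) = 0.3471771535; exp(-qT) = 0.9675385596; exp(-rT) = 0.9607894392
N(-d2) = 0.7476848592
Rho = -K*T*exp(-rT)*N(-d2) = -60.7200 * 1.0000 * 0.9607894392 * 0.7476848592 = -43.619288

Answer: Rho = -43.619288


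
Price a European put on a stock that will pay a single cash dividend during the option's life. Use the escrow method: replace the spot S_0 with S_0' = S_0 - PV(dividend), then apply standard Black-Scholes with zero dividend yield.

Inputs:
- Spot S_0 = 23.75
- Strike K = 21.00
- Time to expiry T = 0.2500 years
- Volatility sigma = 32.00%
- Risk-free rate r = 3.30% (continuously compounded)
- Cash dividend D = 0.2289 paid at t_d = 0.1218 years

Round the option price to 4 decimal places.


PV(D) = D * exp(-r * t_d) = 0.2289 * 0.99598867 = 0.22798181
S_0' = S_0 - PV(D) = 23.7500 - 0.22798181 = 23.52201819
d1 = (ln(S_0'/K) + (r + sigma^2/2)*T) / (sigma*sqrt(T)) = 0.84040306
d2 = d1 - sigma*sqrt(T) = 0.68040306
exp(-rT) = 0.99178394
N(-d1) = 0.20034122; N(-d2) = 0.24812464
P = K * exp(-rT) * N(-d2) - S_0' * N(-d1) = 21.0000 * 0.99178394 * 0.24812464 - 23.52201819 * 0.20034122 = 0.4554

Answer: Price = 0.4554


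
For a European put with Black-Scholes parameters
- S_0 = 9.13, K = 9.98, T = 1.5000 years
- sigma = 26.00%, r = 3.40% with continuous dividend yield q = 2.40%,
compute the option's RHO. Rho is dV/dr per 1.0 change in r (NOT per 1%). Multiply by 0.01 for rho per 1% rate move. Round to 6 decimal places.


Answer: Rho = -9.280044

Derivation:
d1 = -0.0732252841; d2 = -0.3916589507
phi(d1) = 0.3978741601; exp(-qT) = 0.9646402935; exp(-rT) = 0.9502786705
N(-d2) = 0.6523448879
Rho = -K*T*exp(-rT)*N(-d2) = -9.9800 * 1.5000 * 0.9502786705 * 0.6523448879 = -9.280044


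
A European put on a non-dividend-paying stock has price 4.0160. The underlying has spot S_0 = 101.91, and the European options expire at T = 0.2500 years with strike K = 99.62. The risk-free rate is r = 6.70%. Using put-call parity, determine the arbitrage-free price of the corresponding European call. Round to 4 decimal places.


Answer: Call price = 7.9607

Derivation:
Put-call parity: C - P = S_0 * exp(-qT) - K * exp(-rT).
S_0 * exp(-qT) = 101.9100 * 1.00000000 = 101.91000000
K * exp(-rT) = 99.6200 * 0.98338950 = 97.96526212
C = P + S*exp(-qT) - K*exp(-rT)
C = 4.0160 + 101.91000000 - 97.96526212 = 7.9607


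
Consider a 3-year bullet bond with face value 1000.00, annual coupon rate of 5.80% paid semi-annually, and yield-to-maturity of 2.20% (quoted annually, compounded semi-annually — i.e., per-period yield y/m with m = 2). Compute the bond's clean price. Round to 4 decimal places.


Coupon per period c = face * coupon_rate / m = 29.000000
Periods per year m = 2; per-period yield y/m = 0.011000
Number of cashflows N = 6
Cashflows (t years, CF_t, discount factor 1/(1+y/m)^(m*t), PV):
  t = 0.5000: CF_t = 29.000000, DF = 0.989120, PV = 28.684471
  t = 1.0000: CF_t = 29.000000, DF = 0.978358, PV = 28.372375
  t = 1.5000: CF_t = 29.000000, DF = 0.967713, PV = 28.063674
  t = 2.0000: CF_t = 29.000000, DF = 0.957184, PV = 27.758333
  t = 2.5000: CF_t = 29.000000, DF = 0.946769, PV = 27.456313
  t = 3.0000: CF_t = 1029.000000, DF = 0.936468, PV = 963.625849
Price P = sum_t PV_t = 1103.961014

Answer: Price = 1103.9610


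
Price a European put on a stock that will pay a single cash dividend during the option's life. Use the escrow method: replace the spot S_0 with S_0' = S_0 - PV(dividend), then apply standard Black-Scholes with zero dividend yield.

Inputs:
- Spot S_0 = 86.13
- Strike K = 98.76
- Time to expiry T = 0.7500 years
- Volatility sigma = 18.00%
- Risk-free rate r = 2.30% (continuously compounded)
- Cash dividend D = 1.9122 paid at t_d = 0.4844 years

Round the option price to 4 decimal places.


PV(D) = D * exp(-r * t_d) = 1.9122 * 0.98892063 = 1.89101404
S_0' = S_0 - PV(D) = 86.1300 - 1.89101404 = 84.23898596
d1 = (ln(S_0'/K) + (r + sigma^2/2)*T) / (sigma*sqrt(T)) = -0.83160785
d2 = d1 - sigma*sqrt(T) = -0.98749242
exp(-rT) = 0.98289793
N(-d1) = 0.79718483; N(-d2) = 0.83829935
P = K * exp(-rT) * N(-d2) - S_0' * N(-d1) = 98.7600 * 0.98289793 * 0.83829935 - 84.23898596 * 0.79718483 = 14.2205

Answer: Price = 14.2205


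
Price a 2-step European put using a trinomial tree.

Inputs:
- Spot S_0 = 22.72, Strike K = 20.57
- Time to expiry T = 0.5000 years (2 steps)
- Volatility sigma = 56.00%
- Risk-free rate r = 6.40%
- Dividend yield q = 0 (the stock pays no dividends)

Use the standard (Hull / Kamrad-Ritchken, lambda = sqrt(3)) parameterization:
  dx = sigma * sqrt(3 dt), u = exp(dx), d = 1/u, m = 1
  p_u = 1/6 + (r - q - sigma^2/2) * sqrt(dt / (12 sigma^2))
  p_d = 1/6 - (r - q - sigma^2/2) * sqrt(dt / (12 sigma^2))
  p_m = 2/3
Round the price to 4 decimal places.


dt = T/N = 0.250000; dx = sigma*sqrt(3*dt) = 0.484974
u = exp(dx) = 1.624133; d = 1/u = 0.615713
p_u = 0.142748, p_m = 0.666667, p_d = 0.190585
Discount per step: exp(-r*dt) = 0.984127
Stock lattice S(k, j) with j the centered position index:
  k=0: S(0,+0) = 22.7200
  k=1: S(1,-1) = 13.9890; S(1,+0) = 22.7200; S(1,+1) = 36.9003
  k=2: S(2,-2) = 8.6132; S(2,-1) = 13.9890; S(2,+0) = 22.7200; S(2,+1) = 36.9003; S(2,+2) = 59.9310
Terminal payoffs V(N, j) = max(K - S_T, 0):
  V(2,-2) = 11.956789; V(2,-1) = 6.580999; V(2,+0) = 0.000000; V(2,+1) = 0.000000; V(2,+2) = 0.000000
Backward induction: V(k, j) = exp(-r*dt) * [p_u * V(k+1, j+1) + p_m * V(k+1, j) + p_d * V(k+1, j-1)]
  V(1,-1) = exp(-r*dt) * [p_u*0.000000 + p_m*6.580999 + p_d*11.956789] = 6.560314
  V(1,+0) = exp(-r*dt) * [p_u*0.000000 + p_m*0.000000 + p_d*6.580999] = 1.234335
  V(1,+1) = exp(-r*dt) * [p_u*0.000000 + p_m*0.000000 + p_d*0.000000] = 0.000000
  V(0,+0) = exp(-r*dt) * [p_u*0.000000 + p_m*1.234335 + p_d*6.560314] = 2.040283

Answer: Price = V(0,0) = 2.0403


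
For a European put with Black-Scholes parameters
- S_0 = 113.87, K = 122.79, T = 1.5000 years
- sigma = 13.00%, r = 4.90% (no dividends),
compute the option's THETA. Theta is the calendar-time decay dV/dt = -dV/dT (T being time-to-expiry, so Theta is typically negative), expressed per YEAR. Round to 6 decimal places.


Answer: Theta = 0.593850

Derivation:
d1 = 0.0675611204; d2 = -0.0916557128
phi(d1) = 0.3980328316; exp(-qT) = 1.0000000000; exp(-rT) = 0.9291361458
Theta = -S*exp(-qT)*phi(d1)*sigma/(2*sqrt(T)) + r*K*exp(-rT)*N(-d2) - q*S*exp(-qT)*N(-d1)
N(-d1) = 0.4730675030; N(-d2) = 0.5365142074; sqrt(T) = 1.2247448714
Term 1 = -113.8700 * 1.0000000000 * 0.3980328316 * 0.1300 / (2 * 1.2247448714) = -2.4054478394
Term 2 = 0.0490 * 122.7900 * 0.9291361458 * 0.5365142074 = 2.9992983041
Term 3 = 0 (no dividend yield, q = 0)
Theta = -2.4054478394 + (2.9992983041) + (0.0000000000) = 0.593850


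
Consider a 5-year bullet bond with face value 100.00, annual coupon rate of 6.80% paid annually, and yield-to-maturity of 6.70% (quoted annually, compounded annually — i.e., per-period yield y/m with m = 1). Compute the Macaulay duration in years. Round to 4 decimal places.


Coupon per period c = face * coupon_rate / m = 6.800000
Periods per year m = 1; per-period yield y/m = 0.067000
Number of cashflows N = 5
Cashflows (t years, CF_t, discount factor 1/(1+y/m)^(m*t), PV):
  t = 1.0000: CF_t = 6.800000, DF = 0.937207, PV = 6.373008
  t = 2.0000: CF_t = 6.800000, DF = 0.878357, PV = 5.972829
  t = 3.0000: CF_t = 6.800000, DF = 0.823203, PV = 5.597778
  t = 4.0000: CF_t = 6.800000, DF = 0.771511, PV = 5.246277
  t = 5.0000: CF_t = 106.800000, DF = 0.723066, PV = 77.223442
Price P = sum_t PV_t = 100.413334
Macaulay numerator sum_t t * PV_t:
  t * PV_t at t = 1.0000: 6.373008
  t * PV_t at t = 2.0000: 11.945658
  t * PV_t at t = 3.0000: 16.793333
  t * PV_t at t = 4.0000: 20.985109
  t * PV_t at t = 5.0000: 386.117210
Macaulay duration D = (sum_t t * PV_t) / P = 442.214319 / 100.413334 = 4.403940

Answer: Macaulay duration = 4.4039 years


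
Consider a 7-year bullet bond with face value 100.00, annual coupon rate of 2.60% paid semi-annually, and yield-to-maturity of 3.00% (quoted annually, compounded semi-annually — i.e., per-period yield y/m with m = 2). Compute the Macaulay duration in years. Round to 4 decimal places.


Coupon per period c = face * coupon_rate / m = 1.300000
Periods per year m = 2; per-period yield y/m = 0.015000
Number of cashflows N = 14
Cashflows (t years, CF_t, discount factor 1/(1+y/m)^(m*t), PV):
  t = 0.5000: CF_t = 1.300000, DF = 0.985222, PV = 1.280788
  t = 1.0000: CF_t = 1.300000, DF = 0.970662, PV = 1.261860
  t = 1.5000: CF_t = 1.300000, DF = 0.956317, PV = 1.243212
  t = 2.0000: CF_t = 1.300000, DF = 0.942184, PV = 1.224839
  t = 2.5000: CF_t = 1.300000, DF = 0.928260, PV = 1.206738
  t = 3.0000: CF_t = 1.300000, DF = 0.914542, PV = 1.188905
  t = 3.5000: CF_t = 1.300000, DF = 0.901027, PV = 1.171335
  t = 4.0000: CF_t = 1.300000, DF = 0.887711, PV = 1.154024
  t = 4.5000: CF_t = 1.300000, DF = 0.874592, PV = 1.136970
  t = 5.0000: CF_t = 1.300000, DF = 0.861667, PV = 1.120167
  t = 5.5000: CF_t = 1.300000, DF = 0.848933, PV = 1.103613
  t = 6.0000: CF_t = 1.300000, DF = 0.836387, PV = 1.087304
  t = 6.5000: CF_t = 1.300000, DF = 0.824027, PV = 1.071235
  t = 7.0000: CF_t = 101.300000, DF = 0.811849, PV = 82.240332
Price P = sum_t PV_t = 97.491324
Macaulay numerator sum_t t * PV_t:
  t * PV_t at t = 0.5000: 0.640394
  t * PV_t at t = 1.0000: 1.261860
  t * PV_t at t = 1.5000: 1.864818
  t * PV_t at t = 2.0000: 2.449679
  t * PV_t at t = 2.5000: 3.016846
  t * PV_t at t = 3.0000: 3.566715
  t * PV_t at t = 3.5000: 4.099672
  t * PV_t at t = 4.0000: 4.616098
  t * PV_t at t = 4.5000: 5.116365
  t * PV_t at t = 5.0000: 5.600837
  t * PV_t at t = 5.5000: 6.069873
  t * PV_t at t = 6.0000: 6.523822
  t * PV_t at t = 6.5000: 6.963028
  t * PV_t at t = 7.0000: 575.682323
Macaulay duration D = (sum_t t * PV_t) / P = 627.472329 / 97.491324 = 6.436186

Answer: Macaulay duration = 6.4362 years
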